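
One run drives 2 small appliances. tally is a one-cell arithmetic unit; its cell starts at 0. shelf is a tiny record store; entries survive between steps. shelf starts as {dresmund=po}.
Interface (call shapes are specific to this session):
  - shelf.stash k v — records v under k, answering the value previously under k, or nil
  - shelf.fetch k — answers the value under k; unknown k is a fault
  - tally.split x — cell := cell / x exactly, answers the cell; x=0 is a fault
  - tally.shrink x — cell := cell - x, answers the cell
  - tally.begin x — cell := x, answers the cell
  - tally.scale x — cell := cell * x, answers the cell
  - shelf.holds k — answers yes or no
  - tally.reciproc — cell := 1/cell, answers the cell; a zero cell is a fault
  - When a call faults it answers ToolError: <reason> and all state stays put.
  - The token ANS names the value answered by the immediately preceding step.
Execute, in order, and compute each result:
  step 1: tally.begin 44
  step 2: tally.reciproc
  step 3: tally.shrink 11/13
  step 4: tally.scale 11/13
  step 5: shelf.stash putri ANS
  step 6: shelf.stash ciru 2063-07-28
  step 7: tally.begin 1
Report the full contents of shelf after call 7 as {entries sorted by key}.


Answer: {ciru=2063-07-28, dresmund=po, putri=-471/676}

Derivation:
Step: tally.begin[x→44]
Result: 44
Step: tally.reciproc[]
Result: 1/44
Step: tally.shrink[x→11/13]
Result: -471/572
Step: tally.scale[x→11/13]
Result: -471/676
Step: shelf.stash[k→putri; v→ANS]
Result: nil
Step: shelf.stash[k→ciru; v→2063-07-28]
Result: nil
Step: tally.begin[x→1]
Result: 1


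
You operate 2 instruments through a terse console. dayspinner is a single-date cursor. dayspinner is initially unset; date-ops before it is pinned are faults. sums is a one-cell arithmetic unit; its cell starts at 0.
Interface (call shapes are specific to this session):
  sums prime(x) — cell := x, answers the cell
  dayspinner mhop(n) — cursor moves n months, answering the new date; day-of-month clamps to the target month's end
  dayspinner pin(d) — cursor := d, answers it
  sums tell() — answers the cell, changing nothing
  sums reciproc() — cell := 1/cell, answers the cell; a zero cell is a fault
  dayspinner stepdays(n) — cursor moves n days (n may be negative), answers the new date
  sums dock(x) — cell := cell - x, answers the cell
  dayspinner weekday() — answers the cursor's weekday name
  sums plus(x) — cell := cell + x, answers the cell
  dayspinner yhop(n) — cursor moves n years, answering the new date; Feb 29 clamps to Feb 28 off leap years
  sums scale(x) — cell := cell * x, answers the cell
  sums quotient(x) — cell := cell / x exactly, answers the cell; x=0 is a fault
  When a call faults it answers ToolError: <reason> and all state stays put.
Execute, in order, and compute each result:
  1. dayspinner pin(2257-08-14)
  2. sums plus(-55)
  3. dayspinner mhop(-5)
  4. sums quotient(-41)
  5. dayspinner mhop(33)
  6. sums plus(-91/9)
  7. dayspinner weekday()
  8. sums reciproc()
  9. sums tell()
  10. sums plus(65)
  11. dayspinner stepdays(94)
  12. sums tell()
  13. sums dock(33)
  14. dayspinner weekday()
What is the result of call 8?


Answer: -369/3236

Derivation:
% dayspinner pin d=2257-08-14
[out] 2257-08-14
% sums plus x=-55
[out] -55
% dayspinner mhop n=-5
[out] 2257-03-14
% sums quotient x=-41
[out] 55/41
% dayspinner mhop n=33
[out] 2259-12-14
% sums plus x=-91/9
[out] -3236/369
% dayspinner weekday
[out] Wednesday
% sums reciproc
[out] -369/3236
% sums tell
[out] -369/3236
% sums plus x=65
[out] 209971/3236
% dayspinner stepdays n=94
[out] 2260-03-17
% sums tell
[out] 209971/3236
% sums dock x=33
[out] 103183/3236
% dayspinner weekday
[out] Saturday


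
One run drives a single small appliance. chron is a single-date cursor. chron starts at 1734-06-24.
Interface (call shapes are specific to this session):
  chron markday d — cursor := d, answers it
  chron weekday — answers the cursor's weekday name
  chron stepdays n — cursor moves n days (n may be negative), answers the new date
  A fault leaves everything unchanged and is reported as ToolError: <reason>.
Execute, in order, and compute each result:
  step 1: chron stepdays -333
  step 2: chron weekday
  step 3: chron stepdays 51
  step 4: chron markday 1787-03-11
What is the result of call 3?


CALL chron stepdays[n=-333]
RET  1733-07-26
CALL chron weekday[]
RET  Sunday
CALL chron stepdays[n=51]
RET  1733-09-15
CALL chron markday[d=1787-03-11]
RET  1787-03-11

Answer: 1733-09-15


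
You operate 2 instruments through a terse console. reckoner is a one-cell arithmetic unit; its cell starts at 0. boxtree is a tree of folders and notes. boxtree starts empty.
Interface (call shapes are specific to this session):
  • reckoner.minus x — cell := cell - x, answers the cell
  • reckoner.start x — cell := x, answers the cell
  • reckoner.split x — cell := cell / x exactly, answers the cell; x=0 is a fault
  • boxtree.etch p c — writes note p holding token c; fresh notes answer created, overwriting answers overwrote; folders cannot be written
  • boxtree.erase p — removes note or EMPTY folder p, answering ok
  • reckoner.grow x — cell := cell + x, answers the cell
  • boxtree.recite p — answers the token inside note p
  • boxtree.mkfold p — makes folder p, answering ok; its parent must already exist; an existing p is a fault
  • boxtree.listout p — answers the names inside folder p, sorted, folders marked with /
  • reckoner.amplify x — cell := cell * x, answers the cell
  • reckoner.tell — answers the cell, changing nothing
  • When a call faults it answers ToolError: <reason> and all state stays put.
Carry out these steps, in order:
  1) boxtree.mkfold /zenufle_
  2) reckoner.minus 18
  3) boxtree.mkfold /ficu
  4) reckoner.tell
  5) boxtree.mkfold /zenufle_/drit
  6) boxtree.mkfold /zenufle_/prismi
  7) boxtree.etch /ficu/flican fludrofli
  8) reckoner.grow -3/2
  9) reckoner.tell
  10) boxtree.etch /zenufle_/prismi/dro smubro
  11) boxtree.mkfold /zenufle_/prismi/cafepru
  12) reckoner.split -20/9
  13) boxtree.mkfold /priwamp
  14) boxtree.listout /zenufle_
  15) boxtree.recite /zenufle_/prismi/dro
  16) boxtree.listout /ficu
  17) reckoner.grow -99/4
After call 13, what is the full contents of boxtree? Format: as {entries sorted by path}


-> mkfold(p=/zenufle_)
<- ok
-> minus(x=18)
<- -18
-> mkfold(p=/ficu)
<- ok
-> tell()
<- -18
-> mkfold(p=/zenufle_/drit)
<- ok
-> mkfold(p=/zenufle_/prismi)
<- ok
-> etch(p=/ficu/flican, c=fludrofli)
<- created
-> grow(x=-3/2)
<- -39/2
-> tell()
<- -39/2
-> etch(p=/zenufle_/prismi/dro, c=smubro)
<- created
-> mkfold(p=/zenufle_/prismi/cafepru)
<- ok
-> split(x=-20/9)
<- 351/40
-> mkfold(p=/priwamp)
<- ok
-> listout(p=/zenufle_)
<- [drit/, prismi/]
-> recite(p=/zenufle_/prismi/dro)
<- smubro
-> listout(p=/ficu)
<- [flican]
-> grow(x=-99/4)
<- -639/40

Answer: {ficu/, ficu/flican=fludrofli, priwamp/, zenufle_/, zenufle_/drit/, zenufle_/prismi/, zenufle_/prismi/cafepru/, zenufle_/prismi/dro=smubro}


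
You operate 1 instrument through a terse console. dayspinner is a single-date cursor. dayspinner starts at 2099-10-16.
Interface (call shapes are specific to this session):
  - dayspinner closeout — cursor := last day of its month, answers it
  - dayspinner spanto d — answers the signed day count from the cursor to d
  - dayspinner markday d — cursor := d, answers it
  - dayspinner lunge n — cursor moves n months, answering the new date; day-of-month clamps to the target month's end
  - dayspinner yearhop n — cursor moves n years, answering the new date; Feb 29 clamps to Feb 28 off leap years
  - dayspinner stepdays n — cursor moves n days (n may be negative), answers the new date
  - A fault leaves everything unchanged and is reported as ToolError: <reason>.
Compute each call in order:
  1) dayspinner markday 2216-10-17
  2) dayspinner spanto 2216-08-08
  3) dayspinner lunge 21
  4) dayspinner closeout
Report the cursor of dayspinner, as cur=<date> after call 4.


$ dayspinner markday d: 2216-10-17
[out] 2216-10-17
$ dayspinner spanto d: 2216-08-08
[out] -70
$ dayspinner lunge n: 21
[out] 2218-07-17
$ dayspinner closeout
[out] 2218-07-31

Answer: cur=2218-07-31


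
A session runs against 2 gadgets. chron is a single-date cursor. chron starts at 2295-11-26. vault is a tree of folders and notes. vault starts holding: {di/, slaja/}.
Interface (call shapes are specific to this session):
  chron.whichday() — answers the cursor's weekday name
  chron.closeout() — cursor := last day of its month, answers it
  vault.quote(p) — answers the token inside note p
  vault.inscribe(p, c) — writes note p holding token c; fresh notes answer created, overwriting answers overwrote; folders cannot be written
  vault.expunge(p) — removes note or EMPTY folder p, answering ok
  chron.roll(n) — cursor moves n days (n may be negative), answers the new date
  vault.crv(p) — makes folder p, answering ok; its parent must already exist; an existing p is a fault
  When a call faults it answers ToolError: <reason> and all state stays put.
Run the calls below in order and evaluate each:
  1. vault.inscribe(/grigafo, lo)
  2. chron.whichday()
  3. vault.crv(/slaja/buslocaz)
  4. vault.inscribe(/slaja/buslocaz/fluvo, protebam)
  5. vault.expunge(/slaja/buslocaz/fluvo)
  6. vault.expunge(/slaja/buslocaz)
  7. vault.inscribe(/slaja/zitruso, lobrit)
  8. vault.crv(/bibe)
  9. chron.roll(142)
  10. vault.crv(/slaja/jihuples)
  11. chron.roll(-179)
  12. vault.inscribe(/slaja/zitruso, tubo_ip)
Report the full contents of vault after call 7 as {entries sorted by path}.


Answer: {di/, grigafo=lo, slaja/, slaja/zitruso=lobrit}

Derivation:
Act: vault.inscribe[p='/grigafo'; c='lo']
Obs: created
Act: chron.whichday[]
Obs: Tuesday
Act: vault.crv[p='/slaja/buslocaz']
Obs: ok
Act: vault.inscribe[p='/slaja/buslocaz/fluvo'; c='protebam']
Obs: created
Act: vault.expunge[p='/slaja/buslocaz/fluvo']
Obs: ok
Act: vault.expunge[p='/slaja/buslocaz']
Obs: ok
Act: vault.inscribe[p='/slaja/zitruso'; c='lobrit']
Obs: created
Act: vault.crv[p='/bibe']
Obs: ok
Act: chron.roll[n='142']
Obs: 2296-04-16
Act: vault.crv[p='/slaja/jihuples']
Obs: ok
Act: chron.roll[n='-179']
Obs: 2295-10-20
Act: vault.inscribe[p='/slaja/zitruso'; c='tubo_ip']
Obs: overwrote


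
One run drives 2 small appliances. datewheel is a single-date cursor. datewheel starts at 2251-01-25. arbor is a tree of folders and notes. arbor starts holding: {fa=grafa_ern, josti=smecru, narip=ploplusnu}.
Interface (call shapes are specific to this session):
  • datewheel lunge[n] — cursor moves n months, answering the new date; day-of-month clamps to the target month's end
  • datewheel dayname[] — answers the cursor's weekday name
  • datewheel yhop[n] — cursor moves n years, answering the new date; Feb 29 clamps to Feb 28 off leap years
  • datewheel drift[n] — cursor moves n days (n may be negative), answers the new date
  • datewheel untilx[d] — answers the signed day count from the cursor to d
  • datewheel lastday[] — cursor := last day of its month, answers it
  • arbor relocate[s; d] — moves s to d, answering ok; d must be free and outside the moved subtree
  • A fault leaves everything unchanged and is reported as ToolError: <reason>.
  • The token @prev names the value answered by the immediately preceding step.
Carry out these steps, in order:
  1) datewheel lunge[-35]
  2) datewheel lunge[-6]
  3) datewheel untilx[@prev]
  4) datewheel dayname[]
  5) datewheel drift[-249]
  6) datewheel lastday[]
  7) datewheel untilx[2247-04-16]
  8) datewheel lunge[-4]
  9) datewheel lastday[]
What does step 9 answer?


Answer: 2246-08-31

Derivation:
# datewheel lunge(n→-35) -> 2248-02-25
# datewheel lunge(n→-6) -> 2247-08-25
# datewheel untilx(d→@prev) -> 0
# datewheel dayname() -> Wednesday
# datewheel drift(n→-249) -> 2246-12-19
# datewheel lastday() -> 2246-12-31
# datewheel untilx(d→2247-04-16) -> 106
# datewheel lunge(n→-4) -> 2246-08-31
# datewheel lastday() -> 2246-08-31


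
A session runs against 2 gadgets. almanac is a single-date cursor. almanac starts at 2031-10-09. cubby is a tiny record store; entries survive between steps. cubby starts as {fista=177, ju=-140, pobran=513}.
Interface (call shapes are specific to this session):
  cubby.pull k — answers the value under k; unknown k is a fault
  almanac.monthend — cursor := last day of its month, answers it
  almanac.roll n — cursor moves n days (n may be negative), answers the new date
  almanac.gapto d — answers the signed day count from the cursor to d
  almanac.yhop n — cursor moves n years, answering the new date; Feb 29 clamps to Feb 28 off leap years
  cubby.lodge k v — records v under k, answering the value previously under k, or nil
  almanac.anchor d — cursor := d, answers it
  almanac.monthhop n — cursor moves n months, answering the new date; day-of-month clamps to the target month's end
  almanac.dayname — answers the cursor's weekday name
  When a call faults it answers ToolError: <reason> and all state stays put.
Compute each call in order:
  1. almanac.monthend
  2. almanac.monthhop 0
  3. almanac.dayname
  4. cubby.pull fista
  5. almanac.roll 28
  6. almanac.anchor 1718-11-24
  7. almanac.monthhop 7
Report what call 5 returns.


Answer: 2031-11-28

Derivation:
I call monthend, and get 2031-10-31.
I call monthhop with n: 0, yielding 2031-10-31.
I try dayname, yielding Friday.
Using pull with k: fista: 177.
Invoking roll with n: 28, which returns 2031-11-28.
I call anchor with d: 1718-11-24, → 1718-11-24.
Invoking monthhop with n: 7, → 1719-06-24.


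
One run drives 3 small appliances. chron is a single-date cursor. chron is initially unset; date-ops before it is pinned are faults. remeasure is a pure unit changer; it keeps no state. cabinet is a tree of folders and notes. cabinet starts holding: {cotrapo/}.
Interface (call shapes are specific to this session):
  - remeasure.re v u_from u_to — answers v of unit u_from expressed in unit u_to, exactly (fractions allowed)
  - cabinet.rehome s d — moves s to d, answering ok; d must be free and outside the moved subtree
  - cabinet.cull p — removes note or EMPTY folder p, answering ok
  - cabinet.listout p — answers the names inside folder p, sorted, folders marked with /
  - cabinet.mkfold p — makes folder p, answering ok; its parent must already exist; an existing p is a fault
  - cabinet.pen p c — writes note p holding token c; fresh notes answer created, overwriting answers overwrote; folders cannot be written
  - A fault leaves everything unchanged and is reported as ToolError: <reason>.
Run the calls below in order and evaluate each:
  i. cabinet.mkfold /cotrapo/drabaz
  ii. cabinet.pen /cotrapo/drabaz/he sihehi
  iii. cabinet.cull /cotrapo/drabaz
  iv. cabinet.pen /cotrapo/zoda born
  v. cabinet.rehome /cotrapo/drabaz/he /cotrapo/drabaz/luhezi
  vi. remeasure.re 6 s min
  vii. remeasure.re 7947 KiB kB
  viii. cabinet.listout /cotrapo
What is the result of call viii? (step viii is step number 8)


I invoke cabinet.mkfold on p: /cotrapo/drabaz, which returns ok.
Next I call cabinet.pen on p: /cotrapo/drabaz/he, c: sihehi, which returns created.
I run cabinet.cull on p: /cotrapo/drabaz, and get ToolError: not empty.
Calling cabinet.pen on p: /cotrapo/zoda, c: born, which returns created.
Next I call cabinet.rehome on s: /cotrapo/drabaz/he, d: /cotrapo/drabaz/luhezi, — result: ok.
I call remeasure.re on v: 6, u_from: s, u_to: min, and get 1/10.
I use remeasure.re on v: 7947, u_from: KiB, u_to: kB, → 1017216/125.
Using cabinet.listout on p: /cotrapo, giving [drabaz/, zoda].

Answer: [drabaz/, zoda]


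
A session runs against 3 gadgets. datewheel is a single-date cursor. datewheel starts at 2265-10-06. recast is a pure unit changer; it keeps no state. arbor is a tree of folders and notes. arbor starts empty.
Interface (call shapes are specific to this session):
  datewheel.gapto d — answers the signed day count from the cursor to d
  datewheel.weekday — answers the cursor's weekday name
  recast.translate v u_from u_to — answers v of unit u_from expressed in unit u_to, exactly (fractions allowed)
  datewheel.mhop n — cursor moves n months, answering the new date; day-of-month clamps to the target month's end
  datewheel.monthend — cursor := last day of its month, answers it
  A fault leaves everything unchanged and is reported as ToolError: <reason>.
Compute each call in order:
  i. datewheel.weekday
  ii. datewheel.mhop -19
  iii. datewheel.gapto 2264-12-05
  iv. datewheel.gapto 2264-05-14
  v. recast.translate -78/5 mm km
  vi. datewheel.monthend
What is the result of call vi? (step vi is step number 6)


-> datewheel.weekday()
<- Friday
-> datewheel.mhop(n=-19)
<- 2264-03-06
-> datewheel.gapto(d=2264-12-05)
<- 274
-> datewheel.gapto(d=2264-05-14)
<- 69
-> recast.translate(v=-78/5, u_from=mm, u_to=km)
<- -39/2500000
-> datewheel.monthend()
<- 2264-03-31

Answer: 2264-03-31


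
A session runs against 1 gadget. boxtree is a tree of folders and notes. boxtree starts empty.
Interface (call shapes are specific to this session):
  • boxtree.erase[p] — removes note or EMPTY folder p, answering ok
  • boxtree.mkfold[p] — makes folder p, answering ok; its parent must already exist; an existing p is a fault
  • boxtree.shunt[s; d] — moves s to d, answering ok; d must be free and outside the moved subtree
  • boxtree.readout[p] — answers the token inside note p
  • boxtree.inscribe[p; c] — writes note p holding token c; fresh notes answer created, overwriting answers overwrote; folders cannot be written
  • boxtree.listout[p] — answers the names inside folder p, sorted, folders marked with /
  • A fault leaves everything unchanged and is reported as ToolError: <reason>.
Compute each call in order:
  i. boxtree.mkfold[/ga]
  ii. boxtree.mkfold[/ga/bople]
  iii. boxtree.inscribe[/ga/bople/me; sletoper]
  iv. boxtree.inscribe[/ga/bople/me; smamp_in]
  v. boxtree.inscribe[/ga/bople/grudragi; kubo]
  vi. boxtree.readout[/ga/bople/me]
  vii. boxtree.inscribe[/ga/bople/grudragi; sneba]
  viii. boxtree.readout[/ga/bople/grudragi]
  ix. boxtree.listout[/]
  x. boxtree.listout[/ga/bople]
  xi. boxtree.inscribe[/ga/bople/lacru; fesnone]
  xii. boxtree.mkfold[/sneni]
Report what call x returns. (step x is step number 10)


Answer: [grudragi, me]

Derivation:
# 1. mkfold(p=/ga) ~> ok
# 2. mkfold(p=/ga/bople) ~> ok
# 3. inscribe(p=/ga/bople/me, c=sletoper) ~> created
# 4. inscribe(p=/ga/bople/me, c=smamp_in) ~> overwrote
# 5. inscribe(p=/ga/bople/grudragi, c=kubo) ~> created
# 6. readout(p=/ga/bople/me) ~> smamp_in
# 7. inscribe(p=/ga/bople/grudragi, c=sneba) ~> overwrote
# 8. readout(p=/ga/bople/grudragi) ~> sneba
# 9. listout(p=/) ~> [ga/]
# 10. listout(p=/ga/bople) ~> [grudragi, me]
# 11. inscribe(p=/ga/bople/lacru, c=fesnone) ~> created
# 12. mkfold(p=/sneni) ~> ok


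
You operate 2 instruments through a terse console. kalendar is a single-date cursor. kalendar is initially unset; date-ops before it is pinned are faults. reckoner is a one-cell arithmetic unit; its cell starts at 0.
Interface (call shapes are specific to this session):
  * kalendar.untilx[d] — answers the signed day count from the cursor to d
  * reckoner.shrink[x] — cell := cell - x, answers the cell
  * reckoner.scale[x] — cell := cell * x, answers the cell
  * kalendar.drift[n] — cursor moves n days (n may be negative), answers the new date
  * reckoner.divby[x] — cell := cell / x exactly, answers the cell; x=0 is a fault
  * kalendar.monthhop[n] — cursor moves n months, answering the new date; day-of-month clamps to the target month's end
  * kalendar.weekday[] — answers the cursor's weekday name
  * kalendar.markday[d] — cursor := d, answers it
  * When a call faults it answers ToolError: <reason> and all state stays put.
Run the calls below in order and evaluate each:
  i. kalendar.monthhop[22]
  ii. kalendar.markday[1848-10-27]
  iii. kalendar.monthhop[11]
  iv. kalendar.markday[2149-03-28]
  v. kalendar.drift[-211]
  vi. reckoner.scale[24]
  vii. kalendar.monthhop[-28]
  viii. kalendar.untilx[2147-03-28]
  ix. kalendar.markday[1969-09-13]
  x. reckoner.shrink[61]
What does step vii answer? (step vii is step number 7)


[in] kalendar.monthhop 22
:: ToolError: no date set
[in] kalendar.markday 1848-10-27
:: 1848-10-27
[in] kalendar.monthhop 11
:: 1849-09-27
[in] kalendar.markday 2149-03-28
:: 2149-03-28
[in] kalendar.drift -211
:: 2148-08-29
[in] reckoner.scale 24
:: 0
[in] kalendar.monthhop -28
:: 2146-04-29
[in] kalendar.untilx 2147-03-28
:: 333
[in] kalendar.markday 1969-09-13
:: 1969-09-13
[in] reckoner.shrink 61
:: -61

Answer: 2146-04-29


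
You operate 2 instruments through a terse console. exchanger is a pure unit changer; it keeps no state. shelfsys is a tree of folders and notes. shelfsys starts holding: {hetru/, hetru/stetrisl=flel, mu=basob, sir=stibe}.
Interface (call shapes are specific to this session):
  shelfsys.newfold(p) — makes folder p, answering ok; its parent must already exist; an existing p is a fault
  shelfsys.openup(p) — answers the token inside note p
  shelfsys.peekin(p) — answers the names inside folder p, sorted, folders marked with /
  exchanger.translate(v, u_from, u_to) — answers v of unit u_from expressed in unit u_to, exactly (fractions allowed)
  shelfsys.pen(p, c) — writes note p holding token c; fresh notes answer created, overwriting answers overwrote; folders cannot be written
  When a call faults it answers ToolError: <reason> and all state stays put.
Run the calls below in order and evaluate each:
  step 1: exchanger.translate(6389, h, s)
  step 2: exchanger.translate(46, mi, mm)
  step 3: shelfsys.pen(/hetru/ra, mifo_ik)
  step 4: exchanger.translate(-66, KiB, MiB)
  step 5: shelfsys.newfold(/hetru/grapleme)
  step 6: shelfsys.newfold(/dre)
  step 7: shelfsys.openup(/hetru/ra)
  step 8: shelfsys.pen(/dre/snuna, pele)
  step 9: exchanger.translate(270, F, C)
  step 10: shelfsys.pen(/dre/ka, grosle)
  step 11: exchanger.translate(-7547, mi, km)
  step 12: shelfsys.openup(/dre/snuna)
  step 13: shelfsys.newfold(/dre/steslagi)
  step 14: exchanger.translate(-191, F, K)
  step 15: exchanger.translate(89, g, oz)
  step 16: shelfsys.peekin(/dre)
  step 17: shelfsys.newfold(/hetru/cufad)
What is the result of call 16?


Invoking exchanger.translate passing 6389, h, s, giving 23000400.
I use exchanger.translate passing 46, mi, mm, and get 74029824.
I call shelfsys.pen passing /hetru/ra, mifo_ik, and get created.
I use exchanger.translate passing -66, KiB, MiB, and observe -33/512.
Next I call shelfsys.newfold passing /hetru/grapleme, yielding ok.
Calling shelfsys.newfold passing /dre, and get ok.
I invoke shelfsys.openup passing /hetru/ra, giving mifo_ik.
Then shelfsys.pen passing /dre/snuna, pele, → created.
Now I run exchanger.translate passing 270, F, C: 1190/9.
I invoke shelfsys.pen passing /dre/ka, grosle, yielding created.
I use exchanger.translate passing -7547, mi, km, and see -189776862/15625.
Invoking shelfsys.openup passing /dre/snuna: pele.
Next I call shelfsys.newfold passing /dre/steslagi, and observe ok.
Using exchanger.translate passing -191, F, K, which returns 26867/180.
I use exchanger.translate passing 89, g, oz, and get 142400000/45359237.
Next I call shelfsys.peekin passing /dre, giving [ka, snuna, steslagi/].
I use shelfsys.newfold passing /hetru/cufad, and get ok.

Answer: [ka, snuna, steslagi/]


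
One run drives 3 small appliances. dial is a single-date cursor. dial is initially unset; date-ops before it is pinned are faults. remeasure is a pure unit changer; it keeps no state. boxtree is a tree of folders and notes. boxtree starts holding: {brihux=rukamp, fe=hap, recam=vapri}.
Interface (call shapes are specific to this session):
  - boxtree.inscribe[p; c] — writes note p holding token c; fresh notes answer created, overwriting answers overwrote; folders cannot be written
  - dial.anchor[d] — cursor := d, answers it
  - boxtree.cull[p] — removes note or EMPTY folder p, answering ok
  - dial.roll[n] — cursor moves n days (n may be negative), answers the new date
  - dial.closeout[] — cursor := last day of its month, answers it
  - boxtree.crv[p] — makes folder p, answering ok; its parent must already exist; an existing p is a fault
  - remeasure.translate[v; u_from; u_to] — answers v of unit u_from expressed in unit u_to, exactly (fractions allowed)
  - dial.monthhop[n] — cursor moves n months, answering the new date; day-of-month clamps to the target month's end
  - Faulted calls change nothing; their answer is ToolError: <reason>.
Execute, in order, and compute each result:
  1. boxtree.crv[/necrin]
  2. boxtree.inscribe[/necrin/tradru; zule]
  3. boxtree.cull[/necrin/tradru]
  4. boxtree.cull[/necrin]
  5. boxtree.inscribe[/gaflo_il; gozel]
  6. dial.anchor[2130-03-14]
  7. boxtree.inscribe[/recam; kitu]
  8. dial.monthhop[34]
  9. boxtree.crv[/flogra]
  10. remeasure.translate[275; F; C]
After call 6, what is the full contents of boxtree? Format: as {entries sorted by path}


Invoking crv with p→/necrin: ok.
I call inscribe with p→/necrin/tradru, c→zule, and see created.
Calling cull with p→/necrin/tradru, giving ok.
Using cull with p→/necrin, and see ok.
Then inscribe with p→/gaflo_il, c→gozel, → created.
Next I call anchor with d→2130-03-14: 2130-03-14.
Calling inscribe with p→/recam, c→kitu, and get overwrote.
Then monthhop with n→34, → 2133-01-14.
Invoking crv with p→/flogra, and see ok.
I call translate with v→275, u_from→F, u_to→C, giving 135.

Answer: {brihux=rukamp, fe=hap, gaflo_il=gozel, recam=vapri}


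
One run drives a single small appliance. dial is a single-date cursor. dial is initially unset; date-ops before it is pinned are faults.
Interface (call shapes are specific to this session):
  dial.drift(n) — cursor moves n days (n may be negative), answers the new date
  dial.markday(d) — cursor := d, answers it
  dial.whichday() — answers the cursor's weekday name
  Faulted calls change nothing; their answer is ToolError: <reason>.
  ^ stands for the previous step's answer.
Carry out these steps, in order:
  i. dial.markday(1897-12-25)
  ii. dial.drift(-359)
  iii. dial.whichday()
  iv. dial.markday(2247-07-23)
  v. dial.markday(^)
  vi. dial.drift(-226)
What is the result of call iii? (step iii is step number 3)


I try dial.markday with 1897-12-25, and get 1897-12-25.
Invoking dial.drift with -359, which returns 1896-12-31.
Invoking dial.whichday, giving Thursday.
Invoking dial.markday with 2247-07-23, giving 2247-07-23.
I try dial.markday with ^, and get 2247-07-23.
Using dial.drift with -226: 2246-12-09.

Answer: Thursday


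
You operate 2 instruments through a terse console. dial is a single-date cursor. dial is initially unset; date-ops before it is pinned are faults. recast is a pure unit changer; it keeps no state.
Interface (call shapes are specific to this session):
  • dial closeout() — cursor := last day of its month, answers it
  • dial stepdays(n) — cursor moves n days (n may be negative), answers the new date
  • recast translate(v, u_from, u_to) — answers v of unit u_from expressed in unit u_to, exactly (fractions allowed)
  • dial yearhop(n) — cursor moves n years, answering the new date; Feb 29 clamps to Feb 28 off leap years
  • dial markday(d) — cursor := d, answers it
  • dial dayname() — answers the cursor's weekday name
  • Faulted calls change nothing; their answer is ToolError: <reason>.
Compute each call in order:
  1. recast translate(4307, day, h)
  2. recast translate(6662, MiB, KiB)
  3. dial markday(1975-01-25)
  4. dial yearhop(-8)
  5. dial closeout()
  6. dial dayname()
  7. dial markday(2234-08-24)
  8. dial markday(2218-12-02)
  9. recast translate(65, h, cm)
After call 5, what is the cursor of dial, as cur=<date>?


Answer: cur=1967-01-31

Derivation:
CALL recast translate[v→4307; u_from→day; u_to→h]
RET  103368
CALL recast translate[v→6662; u_from→MiB; u_to→KiB]
RET  6821888
CALL dial markday[d→1975-01-25]
RET  1975-01-25
CALL dial yearhop[n→-8]
RET  1967-01-25
CALL dial closeout[]
RET  1967-01-31
CALL dial dayname[]
RET  Tuesday
CALL dial markday[d→2234-08-24]
RET  2234-08-24
CALL dial markday[d→2218-12-02]
RET  2218-12-02
CALL recast translate[v→65; u_from→h; u_to→cm]
RET  ToolError: incompatible units


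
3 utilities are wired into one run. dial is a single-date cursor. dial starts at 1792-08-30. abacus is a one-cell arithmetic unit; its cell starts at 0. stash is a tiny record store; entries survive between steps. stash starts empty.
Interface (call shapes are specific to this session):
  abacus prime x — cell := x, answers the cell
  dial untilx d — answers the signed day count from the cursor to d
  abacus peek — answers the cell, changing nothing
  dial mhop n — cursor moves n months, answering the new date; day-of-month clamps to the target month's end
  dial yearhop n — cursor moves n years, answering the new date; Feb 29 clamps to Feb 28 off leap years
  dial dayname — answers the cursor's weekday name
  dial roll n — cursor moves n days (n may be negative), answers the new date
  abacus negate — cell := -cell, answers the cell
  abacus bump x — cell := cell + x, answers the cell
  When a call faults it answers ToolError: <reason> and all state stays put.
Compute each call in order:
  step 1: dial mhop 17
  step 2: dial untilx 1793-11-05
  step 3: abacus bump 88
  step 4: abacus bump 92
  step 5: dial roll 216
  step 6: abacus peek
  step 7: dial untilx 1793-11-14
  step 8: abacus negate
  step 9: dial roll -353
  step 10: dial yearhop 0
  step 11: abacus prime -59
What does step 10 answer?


·→ dial mhop(n: 17)
·← 1794-01-30
·→ dial untilx(d: 1793-11-05)
·← -86
·→ abacus bump(x: 88)
·← 88
·→ abacus bump(x: 92)
·← 180
·→ dial roll(n: 216)
·← 1794-09-03
·→ abacus peek()
·← 180
·→ dial untilx(d: 1793-11-14)
·← -293
·→ abacus negate()
·← -180
·→ dial roll(n: -353)
·← 1793-09-15
·→ dial yearhop(n: 0)
·← 1793-09-15
·→ abacus prime(x: -59)
·← -59

Answer: 1793-09-15


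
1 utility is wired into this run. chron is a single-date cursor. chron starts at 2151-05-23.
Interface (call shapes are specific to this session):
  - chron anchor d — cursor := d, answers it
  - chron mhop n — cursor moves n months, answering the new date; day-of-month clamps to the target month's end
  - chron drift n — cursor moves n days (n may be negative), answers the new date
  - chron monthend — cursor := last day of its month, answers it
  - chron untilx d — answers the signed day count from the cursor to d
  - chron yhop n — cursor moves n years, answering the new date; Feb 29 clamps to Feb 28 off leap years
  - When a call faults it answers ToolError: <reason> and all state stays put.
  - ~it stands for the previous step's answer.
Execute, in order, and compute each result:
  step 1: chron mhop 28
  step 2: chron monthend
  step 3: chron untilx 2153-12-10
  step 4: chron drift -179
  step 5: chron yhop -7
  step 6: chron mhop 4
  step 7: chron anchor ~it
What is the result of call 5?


Answer: 2146-04-04

Derivation:
I run chron mhop(n=28), yielding 2153-09-23.
Calling chron monthend, yielding 2153-09-30.
I call chron untilx(d=2153-12-10), which returns 71.
Next I call chron drift(n=-179), and get 2153-04-04.
Then chron yhop(n=-7), yielding 2146-04-04.
Now I run chron mhop(n=4): 2146-08-04.
Calling chron anchor(d=~it), → 2146-08-04.


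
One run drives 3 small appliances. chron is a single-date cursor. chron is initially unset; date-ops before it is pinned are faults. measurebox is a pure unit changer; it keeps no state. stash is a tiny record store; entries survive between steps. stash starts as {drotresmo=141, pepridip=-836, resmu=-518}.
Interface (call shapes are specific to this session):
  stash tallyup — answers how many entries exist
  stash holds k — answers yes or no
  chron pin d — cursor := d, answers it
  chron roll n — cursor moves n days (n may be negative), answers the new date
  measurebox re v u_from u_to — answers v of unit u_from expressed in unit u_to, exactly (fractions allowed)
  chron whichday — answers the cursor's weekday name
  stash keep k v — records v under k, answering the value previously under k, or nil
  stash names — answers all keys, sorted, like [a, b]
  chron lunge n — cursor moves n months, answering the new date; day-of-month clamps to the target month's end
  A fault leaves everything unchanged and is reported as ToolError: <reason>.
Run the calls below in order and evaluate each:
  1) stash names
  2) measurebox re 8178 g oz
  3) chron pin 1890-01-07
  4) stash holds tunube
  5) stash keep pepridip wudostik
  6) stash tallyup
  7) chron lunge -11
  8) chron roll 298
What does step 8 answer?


Answer: 1889-12-02

Derivation:
Using stash names, → [drotresmo, pepridip, resmu].
I run measurebox re passing v: 8178, u_from: g, u_to: oz, which returns 13084800000/45359237.
Invoking chron pin passing d: 1890-01-07, and observe 1890-01-07.
Invoking stash holds passing k: tunube: no.
I call stash keep passing k: pepridip, v: wudostik, and see -836.
Then stash tallyup, giving 3.
I run chron lunge passing n: -11, and get 1889-02-07.
Calling chron roll passing n: 298, giving 1889-12-02.


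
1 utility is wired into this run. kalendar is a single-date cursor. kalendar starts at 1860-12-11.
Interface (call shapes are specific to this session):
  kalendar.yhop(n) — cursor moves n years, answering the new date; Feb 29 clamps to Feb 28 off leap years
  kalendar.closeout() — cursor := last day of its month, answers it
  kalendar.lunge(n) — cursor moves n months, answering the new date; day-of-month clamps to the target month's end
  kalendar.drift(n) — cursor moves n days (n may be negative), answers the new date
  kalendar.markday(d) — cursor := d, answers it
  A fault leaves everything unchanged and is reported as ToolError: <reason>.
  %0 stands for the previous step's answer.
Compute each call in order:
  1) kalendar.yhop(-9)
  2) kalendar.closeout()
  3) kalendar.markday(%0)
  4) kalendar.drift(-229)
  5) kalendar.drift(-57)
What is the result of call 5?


Calling kalendar.yhop with -9, yielding 1851-12-11.
I invoke kalendar.closeout(), and get 1851-12-31.
Calling kalendar.markday with %0, which returns 1851-12-31.
Using kalendar.drift with -229, and get 1851-05-16.
I run kalendar.drift with -57, and observe 1851-03-20.

Answer: 1851-03-20


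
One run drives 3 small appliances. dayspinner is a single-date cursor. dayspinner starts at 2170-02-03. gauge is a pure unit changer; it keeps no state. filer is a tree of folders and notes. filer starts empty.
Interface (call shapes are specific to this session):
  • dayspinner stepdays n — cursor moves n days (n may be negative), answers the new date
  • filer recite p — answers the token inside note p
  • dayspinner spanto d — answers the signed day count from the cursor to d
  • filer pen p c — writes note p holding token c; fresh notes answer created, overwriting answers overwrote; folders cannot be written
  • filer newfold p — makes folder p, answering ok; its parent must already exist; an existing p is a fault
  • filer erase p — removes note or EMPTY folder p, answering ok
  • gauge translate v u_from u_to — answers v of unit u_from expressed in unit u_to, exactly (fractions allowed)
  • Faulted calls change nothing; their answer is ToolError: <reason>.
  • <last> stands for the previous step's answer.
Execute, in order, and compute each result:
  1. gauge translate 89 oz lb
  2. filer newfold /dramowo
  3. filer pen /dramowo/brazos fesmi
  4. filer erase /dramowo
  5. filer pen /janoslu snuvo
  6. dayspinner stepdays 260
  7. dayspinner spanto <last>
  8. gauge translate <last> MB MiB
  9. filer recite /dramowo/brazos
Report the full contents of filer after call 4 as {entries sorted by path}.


Answer: {dramowo/, dramowo/brazos=fesmi}

Derivation:
>> gauge translate(v: 89, u_from: oz, u_to: lb)
<< 89/16
>> filer newfold(p: /dramowo)
<< ok
>> filer pen(p: /dramowo/brazos, c: fesmi)
<< created
>> filer erase(p: /dramowo)
<< ToolError: not empty
>> filer pen(p: /janoslu, c: snuvo)
<< created
>> dayspinner stepdays(n: 260)
<< 2170-10-21
>> dayspinner spanto(d: <last>)
<< 0
>> gauge translate(v: <last>, u_from: MB, u_to: MiB)
<< 0
>> filer recite(p: /dramowo/brazos)
<< fesmi


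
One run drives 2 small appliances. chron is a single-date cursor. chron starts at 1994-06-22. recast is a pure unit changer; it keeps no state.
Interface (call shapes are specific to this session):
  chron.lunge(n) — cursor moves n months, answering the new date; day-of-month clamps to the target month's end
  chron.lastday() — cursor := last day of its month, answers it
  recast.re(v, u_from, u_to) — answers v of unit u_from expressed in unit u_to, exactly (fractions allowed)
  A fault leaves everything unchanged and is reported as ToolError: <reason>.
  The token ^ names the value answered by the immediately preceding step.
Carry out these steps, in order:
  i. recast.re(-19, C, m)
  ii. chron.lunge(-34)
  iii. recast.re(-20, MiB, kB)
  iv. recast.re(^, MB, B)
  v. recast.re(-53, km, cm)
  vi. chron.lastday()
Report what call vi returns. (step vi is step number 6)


·→ recast.re(-19, C, m)
·← ToolError: incompatible units
·→ chron.lunge(-34)
·← 1991-08-22
·→ recast.re(-20, MiB, kB)
·← -524288/25
·→ recast.re(^, MB, B)
·← -20971520000
·→ recast.re(-53, km, cm)
·← -5300000
·→ chron.lastday()
·← 1991-08-31

Answer: 1991-08-31


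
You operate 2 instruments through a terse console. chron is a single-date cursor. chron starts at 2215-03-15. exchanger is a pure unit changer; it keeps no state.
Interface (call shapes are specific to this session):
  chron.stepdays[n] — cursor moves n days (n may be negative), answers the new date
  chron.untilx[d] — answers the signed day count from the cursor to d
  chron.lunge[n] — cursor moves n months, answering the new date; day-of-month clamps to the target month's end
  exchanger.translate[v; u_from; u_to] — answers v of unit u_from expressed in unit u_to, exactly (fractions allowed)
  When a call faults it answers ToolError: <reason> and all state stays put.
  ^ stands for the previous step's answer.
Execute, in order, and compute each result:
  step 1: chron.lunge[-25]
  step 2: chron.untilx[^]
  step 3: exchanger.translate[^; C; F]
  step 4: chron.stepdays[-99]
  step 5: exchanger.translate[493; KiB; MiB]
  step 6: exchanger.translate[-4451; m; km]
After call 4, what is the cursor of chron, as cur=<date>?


Answer: cur=2212-11-08

Derivation:
> chron.lunge n: -25
  2213-02-15
> chron.untilx d: ^
  0
> exchanger.translate v: ^ u_from: C u_to: F
  32
> chron.stepdays n: -99
  2212-11-08
> exchanger.translate v: 493 u_from: KiB u_to: MiB
  493/1024
> exchanger.translate v: -4451 u_from: m u_to: km
  -4451/1000


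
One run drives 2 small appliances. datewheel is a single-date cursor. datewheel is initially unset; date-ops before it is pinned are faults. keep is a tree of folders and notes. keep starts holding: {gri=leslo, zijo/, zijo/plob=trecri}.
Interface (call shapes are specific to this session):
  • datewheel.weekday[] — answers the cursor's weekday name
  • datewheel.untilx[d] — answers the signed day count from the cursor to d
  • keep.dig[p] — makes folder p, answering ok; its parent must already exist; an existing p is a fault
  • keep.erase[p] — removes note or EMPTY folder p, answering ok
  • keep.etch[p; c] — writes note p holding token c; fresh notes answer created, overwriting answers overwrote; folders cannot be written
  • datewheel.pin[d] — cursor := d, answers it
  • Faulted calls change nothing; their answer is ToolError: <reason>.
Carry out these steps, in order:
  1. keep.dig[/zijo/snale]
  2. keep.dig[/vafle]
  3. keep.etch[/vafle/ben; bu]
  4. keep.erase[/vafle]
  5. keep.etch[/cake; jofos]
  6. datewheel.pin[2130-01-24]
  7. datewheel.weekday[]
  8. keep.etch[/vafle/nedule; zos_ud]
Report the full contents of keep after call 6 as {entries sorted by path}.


I call keep.dig(/zijo/snale), and see ok.
I invoke keep.dig(/vafle), — result: ok.
Invoking keep.etch(/vafle/ben, bu), which returns created.
Invoking keep.erase(/vafle), → ToolError: not empty.
Calling keep.etch(/cake, jofos): created.
I call datewheel.pin(2130-01-24), — result: 2130-01-24.
I invoke datewheel.weekday(), and get Tuesday.
I invoke keep.etch(/vafle/nedule, zos_ud), — result: created.

Answer: {cake=jofos, gri=leslo, vafle/, vafle/ben=bu, zijo/, zijo/plob=trecri, zijo/snale/}
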